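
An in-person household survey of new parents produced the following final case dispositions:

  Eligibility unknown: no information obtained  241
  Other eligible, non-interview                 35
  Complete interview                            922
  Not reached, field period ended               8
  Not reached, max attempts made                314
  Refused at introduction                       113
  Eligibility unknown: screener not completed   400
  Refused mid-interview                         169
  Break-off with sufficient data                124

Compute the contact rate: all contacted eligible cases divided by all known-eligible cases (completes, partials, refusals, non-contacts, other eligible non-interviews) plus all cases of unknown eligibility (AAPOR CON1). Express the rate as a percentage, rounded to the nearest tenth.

58.6%

Refusals = 113 + 169 = 282
Never reached = 8 + 314 = 322
Unknown eligibility = 400 + 241 = 641
Numerator → 922 + 124 + 282 + 35 = 1363
Base → 922 + 124 + 282 + 322 + 35 + 641 = 2326
CON1 = 1363 / 2326 = 0.5860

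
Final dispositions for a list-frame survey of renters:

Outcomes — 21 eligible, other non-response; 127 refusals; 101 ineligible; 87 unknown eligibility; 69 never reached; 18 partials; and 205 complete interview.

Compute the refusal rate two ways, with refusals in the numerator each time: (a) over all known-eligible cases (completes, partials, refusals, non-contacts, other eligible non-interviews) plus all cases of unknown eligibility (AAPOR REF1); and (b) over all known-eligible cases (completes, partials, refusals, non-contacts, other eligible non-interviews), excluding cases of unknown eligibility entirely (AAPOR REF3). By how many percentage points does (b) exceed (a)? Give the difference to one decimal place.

Num = 127
Denominator = 205 + 18 + 127 + 69 + 21 + 87 = 527
REF1 = 127 / 527 = 0.2410
Denominator = 205 + 18 + 127 + 69 + 21 = 440
REF3 = 127 / 440 = 0.2886
Difference = 28.86 − 24.10 = 4.76 percentage points

4.8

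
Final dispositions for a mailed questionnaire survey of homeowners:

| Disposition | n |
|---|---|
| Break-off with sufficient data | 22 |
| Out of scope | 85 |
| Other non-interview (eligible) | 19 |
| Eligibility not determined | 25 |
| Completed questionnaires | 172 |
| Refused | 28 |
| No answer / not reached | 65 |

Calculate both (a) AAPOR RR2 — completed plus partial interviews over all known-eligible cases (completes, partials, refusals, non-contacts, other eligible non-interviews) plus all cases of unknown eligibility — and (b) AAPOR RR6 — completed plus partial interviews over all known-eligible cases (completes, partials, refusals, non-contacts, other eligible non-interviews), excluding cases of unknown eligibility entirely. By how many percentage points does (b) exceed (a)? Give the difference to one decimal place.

Num = 172 + 22 = 194
Base = 172 + 22 + 28 + 65 + 19 + 25 = 331
RR2 = 194 / 331 = 0.5861
Base = 172 + 22 + 28 + 65 + 19 = 306
RR6 = 194 / 306 = 0.6340
Difference = 63.40 − 58.61 = 4.79 percentage points

4.8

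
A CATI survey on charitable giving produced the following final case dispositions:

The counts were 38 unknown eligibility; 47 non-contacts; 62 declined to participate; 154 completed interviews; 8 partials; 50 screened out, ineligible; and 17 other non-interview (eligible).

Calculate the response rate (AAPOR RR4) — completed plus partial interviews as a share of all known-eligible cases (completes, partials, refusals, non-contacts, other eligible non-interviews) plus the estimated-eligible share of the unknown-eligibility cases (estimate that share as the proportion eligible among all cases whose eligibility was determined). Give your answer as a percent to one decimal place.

Num → 154 + 8 = 162
Known eligible → 154 + 8 + 62 + 47 + 17 = 288
e = 288 / (288 + 50) = 288 / 338 = 0.8521
Estimated eligible among unknowns → 0.8521 × 38 = 32.38
Base → 288 + 32.38 = 320.38
RR4 = 162 / 320.38 = 0.5056

50.6%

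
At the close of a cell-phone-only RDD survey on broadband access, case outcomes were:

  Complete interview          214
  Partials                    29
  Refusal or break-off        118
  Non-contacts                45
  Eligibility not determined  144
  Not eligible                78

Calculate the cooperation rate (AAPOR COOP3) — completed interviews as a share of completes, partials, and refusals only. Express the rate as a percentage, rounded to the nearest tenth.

Top → 214
Denom → 214 + 29 + 118 = 361
COOP3 = 214 / 361 = 0.5928

59.3%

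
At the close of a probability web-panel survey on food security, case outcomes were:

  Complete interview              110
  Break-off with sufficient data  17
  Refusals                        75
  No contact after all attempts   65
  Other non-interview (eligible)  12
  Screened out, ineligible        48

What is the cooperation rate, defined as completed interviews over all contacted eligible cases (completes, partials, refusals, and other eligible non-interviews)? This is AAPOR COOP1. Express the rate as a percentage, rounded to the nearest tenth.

51.4%

Numerator = 110
Base = 110 + 17 + 75 + 12 = 214
COOP1 = 110 / 214 = 0.5140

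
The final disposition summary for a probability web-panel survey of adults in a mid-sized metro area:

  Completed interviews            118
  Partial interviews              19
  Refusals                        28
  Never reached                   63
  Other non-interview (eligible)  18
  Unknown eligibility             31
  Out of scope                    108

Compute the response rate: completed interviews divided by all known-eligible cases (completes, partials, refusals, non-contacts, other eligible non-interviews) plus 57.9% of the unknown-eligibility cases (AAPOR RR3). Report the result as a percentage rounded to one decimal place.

44.7%

Top: 118
Known eligible: 118 + 19 + 28 + 63 + 18 = 246
e × U: 0.5790 × 31 = 17.95
Base: 246 + 17.95 = 263.95
RR3 = 118 / 263.95 = 0.4471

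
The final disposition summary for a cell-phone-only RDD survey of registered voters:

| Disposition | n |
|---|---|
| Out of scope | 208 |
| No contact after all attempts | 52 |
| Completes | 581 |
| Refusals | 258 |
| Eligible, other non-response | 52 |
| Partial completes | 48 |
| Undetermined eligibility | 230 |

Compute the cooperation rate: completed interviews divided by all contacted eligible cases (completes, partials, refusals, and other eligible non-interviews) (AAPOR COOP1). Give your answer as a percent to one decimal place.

Top → 581
Base → 581 + 48 + 258 + 52 = 939
COOP1 = 581 / 939 = 0.6187

61.9%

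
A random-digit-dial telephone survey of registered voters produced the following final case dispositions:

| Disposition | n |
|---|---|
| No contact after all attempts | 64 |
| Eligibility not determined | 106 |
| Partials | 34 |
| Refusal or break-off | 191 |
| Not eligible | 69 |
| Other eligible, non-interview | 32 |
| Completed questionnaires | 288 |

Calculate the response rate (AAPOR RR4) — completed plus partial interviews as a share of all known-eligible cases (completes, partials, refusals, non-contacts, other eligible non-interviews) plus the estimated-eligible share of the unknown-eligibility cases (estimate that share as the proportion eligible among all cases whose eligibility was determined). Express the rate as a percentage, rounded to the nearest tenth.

45.7%

Top = 288 + 34 = 322
Determined eligible = 288 + 34 + 191 + 64 + 32 = 609
e = 609 / (609 + 69) = 609 / 678 = 0.8982
Eligible share of unknowns = 0.8982 × 106 = 95.21
Base = 609 + 95.21 = 704.21
RR4 = 322 / 704.21 = 0.4572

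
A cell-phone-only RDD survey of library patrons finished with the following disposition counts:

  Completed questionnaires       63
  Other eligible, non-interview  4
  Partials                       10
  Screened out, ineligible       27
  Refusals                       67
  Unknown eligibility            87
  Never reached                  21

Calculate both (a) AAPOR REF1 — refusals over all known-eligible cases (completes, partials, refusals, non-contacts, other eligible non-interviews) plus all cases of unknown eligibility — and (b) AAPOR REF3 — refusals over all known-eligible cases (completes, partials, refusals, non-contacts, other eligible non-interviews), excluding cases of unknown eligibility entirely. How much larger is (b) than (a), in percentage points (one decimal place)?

Top = 67
Denominator = 63 + 10 + 67 + 21 + 4 + 87 = 252
REF1 = 67 / 252 = 0.2659
Denominator = 63 + 10 + 67 + 21 + 4 = 165
REF3 = 67 / 165 = 0.4061
Difference = 40.61 − 26.59 = 14.02 percentage points

14.0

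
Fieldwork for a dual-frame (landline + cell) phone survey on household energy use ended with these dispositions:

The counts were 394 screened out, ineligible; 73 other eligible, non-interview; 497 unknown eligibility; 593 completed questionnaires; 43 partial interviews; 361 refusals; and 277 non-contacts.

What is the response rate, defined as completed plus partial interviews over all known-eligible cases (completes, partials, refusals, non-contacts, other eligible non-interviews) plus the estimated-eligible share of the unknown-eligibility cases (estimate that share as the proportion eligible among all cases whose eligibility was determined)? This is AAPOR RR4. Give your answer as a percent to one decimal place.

36.7%

Top → 593 + 43 = 636
Eligible (known) → 593 + 43 + 361 + 277 + 73 = 1347
e = 1347 / (1347 + 394) = 1347 / 1741 = 0.7737
Eligible share of unknowns → 0.7737 × 497 = 384.53
Base → 1347 + 384.53 = 1731.53
RR4 = 636 / 1731.53 = 0.3673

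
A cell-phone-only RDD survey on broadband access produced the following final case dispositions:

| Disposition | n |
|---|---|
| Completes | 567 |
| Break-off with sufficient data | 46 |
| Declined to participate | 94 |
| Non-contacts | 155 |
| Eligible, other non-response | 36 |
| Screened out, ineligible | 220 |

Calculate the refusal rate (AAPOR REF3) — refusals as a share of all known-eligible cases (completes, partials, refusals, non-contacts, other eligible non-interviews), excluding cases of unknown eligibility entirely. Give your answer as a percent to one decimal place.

Num: 94
Base: 567 + 46 + 94 + 155 + 36 = 898
REF3 = 94 / 898 = 0.1047

10.5%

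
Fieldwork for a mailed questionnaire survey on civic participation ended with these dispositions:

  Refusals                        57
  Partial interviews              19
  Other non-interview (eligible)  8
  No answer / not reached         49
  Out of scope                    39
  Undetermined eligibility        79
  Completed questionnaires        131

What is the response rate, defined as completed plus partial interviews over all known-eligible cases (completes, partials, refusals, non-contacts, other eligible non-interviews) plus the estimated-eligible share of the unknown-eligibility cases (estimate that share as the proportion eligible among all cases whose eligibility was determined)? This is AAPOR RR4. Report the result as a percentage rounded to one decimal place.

Top = 131 + 19 = 150
Eligible (known) = 131 + 19 + 57 + 49 + 8 = 264
e = 264 / (264 + 39) = 264 / 303 = 0.8713
Eligible share of unknowns = 0.8713 × 79 = 68.83
Denom = 264 + 68.83 = 332.83
RR4 = 150 / 332.83 = 0.4507

45.1%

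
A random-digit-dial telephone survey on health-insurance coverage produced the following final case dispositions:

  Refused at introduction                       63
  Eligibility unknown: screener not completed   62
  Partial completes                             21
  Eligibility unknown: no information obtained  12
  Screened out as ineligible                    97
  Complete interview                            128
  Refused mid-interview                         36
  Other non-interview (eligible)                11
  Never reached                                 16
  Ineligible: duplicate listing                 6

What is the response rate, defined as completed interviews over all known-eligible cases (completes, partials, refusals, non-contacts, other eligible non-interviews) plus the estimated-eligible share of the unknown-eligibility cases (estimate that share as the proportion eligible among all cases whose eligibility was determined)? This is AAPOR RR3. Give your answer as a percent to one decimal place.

Refusal or break-off = 63 + 36 = 99
Unknown eligibility = 62 + 12 = 74
Screened out, ineligible = 97 + 6 = 103
Numerator = 128
Known eligible = 128 + 21 + 99 + 16 + 11 = 275
e = 275 / (275 + 103) = 275 / 378 = 0.7275
Eligible share of unknowns = 0.7275 × 74 = 53.84
Denom = 275 + 53.84 = 328.84
RR3 = 128 / 328.84 = 0.3892

38.9%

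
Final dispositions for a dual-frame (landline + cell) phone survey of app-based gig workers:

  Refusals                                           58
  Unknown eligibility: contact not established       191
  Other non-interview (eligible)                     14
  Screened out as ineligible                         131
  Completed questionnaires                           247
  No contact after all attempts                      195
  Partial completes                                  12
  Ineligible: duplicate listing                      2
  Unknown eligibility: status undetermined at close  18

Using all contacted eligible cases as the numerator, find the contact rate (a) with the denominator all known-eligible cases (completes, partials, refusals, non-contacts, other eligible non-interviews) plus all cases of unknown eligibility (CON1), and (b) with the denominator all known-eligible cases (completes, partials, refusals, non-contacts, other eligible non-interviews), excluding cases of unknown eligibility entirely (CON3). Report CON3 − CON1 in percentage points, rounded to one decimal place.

Undetermined eligibility = 191 + 18 = 209
Not eligible = 131 + 2 = 133
Num → 247 + 12 + 58 + 14 = 331
Denominator → 247 + 12 + 58 + 195 + 14 + 209 = 735
CON1 = 331 / 735 = 0.4503
Denominator → 247 + 12 + 58 + 195 + 14 = 526
CON3 = 331 / 526 = 0.6293
Difference = 62.93 − 45.03 = 17.90 percentage points

17.9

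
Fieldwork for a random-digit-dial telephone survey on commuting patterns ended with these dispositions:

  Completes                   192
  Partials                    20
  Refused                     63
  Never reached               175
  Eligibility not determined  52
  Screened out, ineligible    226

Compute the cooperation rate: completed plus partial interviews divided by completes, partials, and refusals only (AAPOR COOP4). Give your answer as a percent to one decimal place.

77.1%

Top = 192 + 20 = 212
Denom = 192 + 20 + 63 = 275
COOP4 = 212 / 275 = 0.7709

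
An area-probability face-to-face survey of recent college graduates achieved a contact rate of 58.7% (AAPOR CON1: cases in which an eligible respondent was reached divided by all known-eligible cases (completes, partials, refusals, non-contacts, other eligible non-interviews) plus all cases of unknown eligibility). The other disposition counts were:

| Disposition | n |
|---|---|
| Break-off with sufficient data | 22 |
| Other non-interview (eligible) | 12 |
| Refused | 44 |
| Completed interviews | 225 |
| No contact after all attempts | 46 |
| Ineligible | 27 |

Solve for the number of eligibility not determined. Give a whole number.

167

Top = 225 + 22 + 44 + 12 = 303
CON1 = 303 / D = 0.587
D = 303 / 0.587 = 516.2
Other denominator terms total 349
eligibility not determined = 516.2 − 349 ≈ 167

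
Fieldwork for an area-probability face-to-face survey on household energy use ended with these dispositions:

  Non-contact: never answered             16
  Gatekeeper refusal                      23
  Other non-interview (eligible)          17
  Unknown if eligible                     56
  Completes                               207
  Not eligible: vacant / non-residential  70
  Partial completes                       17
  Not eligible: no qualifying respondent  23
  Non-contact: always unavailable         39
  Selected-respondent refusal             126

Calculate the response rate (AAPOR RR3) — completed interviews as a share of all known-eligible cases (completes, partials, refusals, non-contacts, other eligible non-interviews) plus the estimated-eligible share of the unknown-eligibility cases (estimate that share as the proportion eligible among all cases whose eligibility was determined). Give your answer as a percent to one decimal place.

42.1%

Refusals = 23 + 126 = 149
No contact after all attempts = 16 + 39 = 55
Out of scope = 23 + 70 = 93
Top → 207
Determined eligible → 207 + 17 + 149 + 55 + 17 = 445
e = 445 / (445 + 93) = 445 / 538 = 0.8271
e × U → 0.8271 × 56 = 46.32
Denom → 445 + 46.32 = 491.32
RR3 = 207 / 491.32 = 0.4213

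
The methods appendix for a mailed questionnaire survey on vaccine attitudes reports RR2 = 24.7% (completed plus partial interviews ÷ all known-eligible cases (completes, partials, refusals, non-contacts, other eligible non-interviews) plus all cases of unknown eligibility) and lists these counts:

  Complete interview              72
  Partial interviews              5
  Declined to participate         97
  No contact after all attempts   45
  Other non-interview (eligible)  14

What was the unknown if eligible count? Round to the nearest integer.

79

Top → 72 + 5 = 77
RR2 = 77 / D = 0.247
D = 77 / 0.247 = 311.7
Other denominator terms total 233
unknown if eligible = 311.7 − 233 ≈ 79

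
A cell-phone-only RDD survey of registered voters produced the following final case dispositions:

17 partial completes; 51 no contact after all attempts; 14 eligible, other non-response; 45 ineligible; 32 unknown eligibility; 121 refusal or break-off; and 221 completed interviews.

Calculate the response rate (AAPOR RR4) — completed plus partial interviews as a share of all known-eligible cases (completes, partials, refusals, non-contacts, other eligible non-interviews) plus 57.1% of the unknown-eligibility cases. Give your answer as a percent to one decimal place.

Numerator = 221 + 17 = 238
Eligible (known) = 221 + 17 + 121 + 51 + 14 = 424
e × U = 0.5710 × 32 = 18.27
Denom = 424 + 18.27 = 442.27
RR4 = 238 / 442.27 = 0.5381

53.8%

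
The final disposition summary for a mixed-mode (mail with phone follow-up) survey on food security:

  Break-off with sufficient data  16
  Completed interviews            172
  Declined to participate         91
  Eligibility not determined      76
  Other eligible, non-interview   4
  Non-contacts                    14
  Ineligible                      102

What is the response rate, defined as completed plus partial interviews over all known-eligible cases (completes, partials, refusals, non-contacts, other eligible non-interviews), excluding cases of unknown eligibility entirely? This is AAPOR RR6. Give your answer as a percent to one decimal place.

Numerator → 172 + 16 = 188
Denominator → 172 + 16 + 91 + 14 + 4 = 297
RR6 = 188 / 297 = 0.6330

63.3%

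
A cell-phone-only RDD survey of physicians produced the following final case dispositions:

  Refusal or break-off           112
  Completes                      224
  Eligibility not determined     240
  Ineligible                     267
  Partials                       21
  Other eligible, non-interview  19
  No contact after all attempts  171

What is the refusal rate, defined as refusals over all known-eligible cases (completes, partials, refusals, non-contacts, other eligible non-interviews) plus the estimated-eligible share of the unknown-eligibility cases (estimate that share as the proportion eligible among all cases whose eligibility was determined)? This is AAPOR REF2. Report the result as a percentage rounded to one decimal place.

Num: 112
Eligible (known): 224 + 21 + 112 + 171 + 19 = 547
e = 547 / (547 + 267) = 547 / 814 = 0.6720
Estimated eligible among unknowns: 0.6720 × 240 = 161.28
Base: 547 + 161.28 = 708.28
REF2 = 112 / 708.28 = 0.1581

15.8%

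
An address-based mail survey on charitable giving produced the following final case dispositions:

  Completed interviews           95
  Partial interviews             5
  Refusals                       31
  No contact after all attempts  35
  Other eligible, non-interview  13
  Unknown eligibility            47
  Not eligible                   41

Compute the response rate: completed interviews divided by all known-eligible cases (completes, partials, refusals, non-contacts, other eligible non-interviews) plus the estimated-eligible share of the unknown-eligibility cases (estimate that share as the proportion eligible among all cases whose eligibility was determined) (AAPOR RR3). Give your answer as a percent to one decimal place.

Num: 95
Eligible (known): 95 + 5 + 31 + 35 + 13 = 179
e = 179 / (179 + 41) = 179 / 220 = 0.8136
Estimated eligible among unknowns: 0.8136 × 47 = 38.24
Denom: 179 + 38.24 = 217.24
RR3 = 95 / 217.24 = 0.4373

43.7%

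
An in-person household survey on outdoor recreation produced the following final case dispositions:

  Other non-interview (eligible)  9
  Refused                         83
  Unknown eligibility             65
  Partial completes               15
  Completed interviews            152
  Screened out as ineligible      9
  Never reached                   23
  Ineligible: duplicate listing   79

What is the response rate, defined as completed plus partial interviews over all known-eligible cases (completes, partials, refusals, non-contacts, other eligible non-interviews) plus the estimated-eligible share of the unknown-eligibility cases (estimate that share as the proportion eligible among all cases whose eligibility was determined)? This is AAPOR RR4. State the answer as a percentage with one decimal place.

Out of scope = 9 + 79 = 88
Num → 152 + 15 = 167
Eligible (known) → 152 + 15 + 83 + 23 + 9 = 282
e = 282 / (282 + 88) = 282 / 370 = 0.7622
e × U → 0.7622 × 65 = 49.54
Denom → 282 + 49.54 = 331.54
RR4 = 167 / 331.54 = 0.5037

50.4%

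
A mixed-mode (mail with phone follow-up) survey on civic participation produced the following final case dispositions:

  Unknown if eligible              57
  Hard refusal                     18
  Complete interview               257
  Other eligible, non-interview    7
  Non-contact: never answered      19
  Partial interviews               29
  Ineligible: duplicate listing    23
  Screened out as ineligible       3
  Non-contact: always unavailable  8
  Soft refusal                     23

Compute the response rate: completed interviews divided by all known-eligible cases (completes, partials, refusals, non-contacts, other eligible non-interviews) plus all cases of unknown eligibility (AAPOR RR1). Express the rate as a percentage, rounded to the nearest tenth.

Declined to participate = 18 + 23 = 41
Non-contacts = 19 + 8 = 27
Not eligible = 3 + 23 = 26
Numerator → 257
Denominator → 257 + 29 + 41 + 27 + 7 + 57 = 418
RR1 = 257 / 418 = 0.6148

61.5%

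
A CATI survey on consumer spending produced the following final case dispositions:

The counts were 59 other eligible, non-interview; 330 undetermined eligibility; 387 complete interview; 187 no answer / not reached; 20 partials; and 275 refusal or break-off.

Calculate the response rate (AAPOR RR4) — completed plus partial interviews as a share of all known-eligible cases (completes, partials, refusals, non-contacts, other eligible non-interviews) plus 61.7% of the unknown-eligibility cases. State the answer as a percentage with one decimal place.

Num: 387 + 20 = 407
Eligible (known): 387 + 20 + 275 + 187 + 59 = 928
e × U: 0.6170 × 330 = 203.61
Base: 928 + 203.61 = 1131.61
RR4 = 407 / 1131.61 = 0.3597

36.0%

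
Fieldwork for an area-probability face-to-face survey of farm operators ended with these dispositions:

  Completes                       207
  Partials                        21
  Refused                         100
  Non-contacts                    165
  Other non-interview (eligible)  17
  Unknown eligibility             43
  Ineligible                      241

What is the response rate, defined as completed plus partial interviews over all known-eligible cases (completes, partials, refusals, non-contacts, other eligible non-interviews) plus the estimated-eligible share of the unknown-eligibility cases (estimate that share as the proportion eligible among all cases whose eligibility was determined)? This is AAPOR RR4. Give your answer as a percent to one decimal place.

Numerator: 207 + 21 = 228
Eligible (known): 207 + 21 + 100 + 165 + 17 = 510
e = 510 / (510 + 241) = 510 / 751 = 0.6791
e × U: 0.6791 × 43 = 29.20
Denom: 510 + 29.20 = 539.20
RR4 = 228 / 539.20 = 0.4228

42.3%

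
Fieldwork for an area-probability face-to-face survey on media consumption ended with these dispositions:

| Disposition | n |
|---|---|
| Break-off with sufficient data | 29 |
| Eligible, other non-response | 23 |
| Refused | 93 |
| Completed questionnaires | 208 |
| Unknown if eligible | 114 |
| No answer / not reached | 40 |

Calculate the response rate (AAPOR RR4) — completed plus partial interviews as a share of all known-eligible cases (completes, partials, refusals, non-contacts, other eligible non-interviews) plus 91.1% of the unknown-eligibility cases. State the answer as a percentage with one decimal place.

47.7%

Numerator: 208 + 29 = 237
Determined eligible: 208 + 29 + 93 + 40 + 23 = 393
Estimated eligible among unknowns: 0.9110 × 114 = 103.85
Denom: 393 + 103.85 = 496.85
RR4 = 237 / 496.85 = 0.4770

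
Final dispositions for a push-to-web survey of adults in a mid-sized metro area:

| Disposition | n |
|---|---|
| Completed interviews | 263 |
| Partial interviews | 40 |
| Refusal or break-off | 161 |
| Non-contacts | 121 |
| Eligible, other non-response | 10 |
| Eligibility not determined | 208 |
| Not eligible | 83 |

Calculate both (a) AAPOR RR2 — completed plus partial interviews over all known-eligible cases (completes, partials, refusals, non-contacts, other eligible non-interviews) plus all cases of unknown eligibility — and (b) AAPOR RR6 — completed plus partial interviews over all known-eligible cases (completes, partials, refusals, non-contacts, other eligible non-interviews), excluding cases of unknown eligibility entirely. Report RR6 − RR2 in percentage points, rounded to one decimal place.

Numerator → 263 + 40 = 303
Base → 263 + 40 + 161 + 121 + 10 + 208 = 803
RR2 = 303 / 803 = 0.3773
Base → 263 + 40 + 161 + 121 + 10 = 595
RR6 = 303 / 595 = 0.5092
Difference = 50.92 − 37.73 = 13.19 percentage points

13.2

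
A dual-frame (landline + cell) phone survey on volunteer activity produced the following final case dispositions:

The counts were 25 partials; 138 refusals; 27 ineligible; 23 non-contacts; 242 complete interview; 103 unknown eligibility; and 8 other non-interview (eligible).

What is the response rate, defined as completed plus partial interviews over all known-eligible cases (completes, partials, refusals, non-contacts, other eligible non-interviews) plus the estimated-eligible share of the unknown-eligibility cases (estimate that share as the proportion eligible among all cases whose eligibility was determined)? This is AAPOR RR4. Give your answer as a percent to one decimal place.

Numerator → 242 + 25 = 267
Determined eligible → 242 + 25 + 138 + 23 + 8 = 436
e = 436 / (436 + 27) = 436 / 463 = 0.9417
Estimated eligible among unknowns → 0.9417 × 103 = 97.00
Base → 436 + 97.00 = 533.00
RR4 = 267 / 533.00 = 0.5009

50.1%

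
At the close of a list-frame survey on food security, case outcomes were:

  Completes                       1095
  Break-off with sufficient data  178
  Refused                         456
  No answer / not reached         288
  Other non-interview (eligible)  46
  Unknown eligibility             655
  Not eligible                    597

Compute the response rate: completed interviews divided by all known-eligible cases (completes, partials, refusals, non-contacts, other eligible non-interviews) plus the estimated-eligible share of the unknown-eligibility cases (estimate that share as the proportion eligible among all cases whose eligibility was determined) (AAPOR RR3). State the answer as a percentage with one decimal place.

42.6%

Numerator → 1095
Eligible (known) → 1095 + 178 + 456 + 288 + 46 = 2063
e = 2063 / (2063 + 597) = 2063 / 2660 = 0.7756
e × U → 0.7756 × 655 = 508.02
Denom → 2063 + 508.02 = 2571.02
RR3 = 1095 / 2571.02 = 0.4259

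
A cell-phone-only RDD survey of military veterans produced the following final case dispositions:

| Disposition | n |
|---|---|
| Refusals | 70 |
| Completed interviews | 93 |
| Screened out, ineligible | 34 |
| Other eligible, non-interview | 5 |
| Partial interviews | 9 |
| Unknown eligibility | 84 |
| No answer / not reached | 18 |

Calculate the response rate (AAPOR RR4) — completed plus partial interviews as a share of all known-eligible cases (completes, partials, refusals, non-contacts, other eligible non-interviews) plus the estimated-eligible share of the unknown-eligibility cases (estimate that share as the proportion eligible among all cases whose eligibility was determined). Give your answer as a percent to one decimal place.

38.3%

Num → 93 + 9 = 102
Determined eligible → 93 + 9 + 70 + 18 + 5 = 195
e = 195 / (195 + 34) = 195 / 229 = 0.8515
Eligible share of unknowns → 0.8515 × 84 = 71.53
Base → 195 + 71.53 = 266.53
RR4 = 102 / 266.53 = 0.3827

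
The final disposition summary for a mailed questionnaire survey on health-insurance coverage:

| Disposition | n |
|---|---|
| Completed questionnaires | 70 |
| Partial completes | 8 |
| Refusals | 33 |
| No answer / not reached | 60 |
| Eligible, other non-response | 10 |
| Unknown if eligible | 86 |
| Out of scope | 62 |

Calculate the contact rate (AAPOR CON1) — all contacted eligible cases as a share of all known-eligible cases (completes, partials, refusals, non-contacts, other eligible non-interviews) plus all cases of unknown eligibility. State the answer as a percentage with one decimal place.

45.3%

Numerator = 70 + 8 + 33 + 10 = 121
Denominator = 70 + 8 + 33 + 60 + 10 + 86 = 267
CON1 = 121 / 267 = 0.4532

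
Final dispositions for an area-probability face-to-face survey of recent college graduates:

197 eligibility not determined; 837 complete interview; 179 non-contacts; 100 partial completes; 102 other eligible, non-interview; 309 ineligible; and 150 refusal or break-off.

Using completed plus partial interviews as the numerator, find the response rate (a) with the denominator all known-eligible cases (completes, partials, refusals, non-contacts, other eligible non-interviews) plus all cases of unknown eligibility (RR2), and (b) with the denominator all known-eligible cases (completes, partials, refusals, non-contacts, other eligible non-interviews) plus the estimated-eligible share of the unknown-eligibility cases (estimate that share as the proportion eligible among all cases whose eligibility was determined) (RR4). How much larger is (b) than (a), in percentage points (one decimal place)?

Num → 837 + 100 = 937
Denom → 837 + 100 + 150 + 179 + 102 + 197 = 1565
RR2 = 937 / 1565 = 0.5987
Eligible (known) → 837 + 100 + 150 + 179 + 102 = 1368
e = 1368 / (1368 + 309) = 1368 / 1677 = 0.8157
Eligible share of unknowns → 0.8157 × 197 = 160.69
Denom → 1368 + 160.69 = 1528.69
RR4 = 937 / 1528.69 = 0.6129
Difference = 61.29 − 59.87 = 1.42 percentage points

1.4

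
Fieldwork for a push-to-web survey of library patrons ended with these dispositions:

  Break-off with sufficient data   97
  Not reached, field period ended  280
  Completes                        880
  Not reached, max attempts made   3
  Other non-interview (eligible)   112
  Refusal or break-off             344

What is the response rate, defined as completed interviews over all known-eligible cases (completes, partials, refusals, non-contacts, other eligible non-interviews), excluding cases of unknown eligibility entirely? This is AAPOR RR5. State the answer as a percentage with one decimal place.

51.3%

Non-contacts = 280 + 3 = 283
Numerator → 880
Denom → 880 + 97 + 344 + 283 + 112 = 1716
RR5 = 880 / 1716 = 0.5128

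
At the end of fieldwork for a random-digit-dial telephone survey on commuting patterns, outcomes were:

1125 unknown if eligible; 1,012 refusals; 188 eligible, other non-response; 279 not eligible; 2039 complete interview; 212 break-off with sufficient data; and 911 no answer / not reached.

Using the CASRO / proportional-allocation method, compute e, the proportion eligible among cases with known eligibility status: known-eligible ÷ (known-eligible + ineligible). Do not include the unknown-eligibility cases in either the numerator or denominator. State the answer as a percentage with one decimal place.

94.0%

Determined eligible = 2039 + 212 + 1012 + 911 + 188 = 4362
e = 4362 / (4362 + 279) = 4362 / 4641 = 0.9399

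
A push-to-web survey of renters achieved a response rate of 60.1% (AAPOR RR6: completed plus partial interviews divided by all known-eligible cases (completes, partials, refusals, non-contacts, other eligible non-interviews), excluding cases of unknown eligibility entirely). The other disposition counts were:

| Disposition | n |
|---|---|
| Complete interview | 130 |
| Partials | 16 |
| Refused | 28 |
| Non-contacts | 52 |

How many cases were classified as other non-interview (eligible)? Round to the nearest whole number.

17

Num → 130 + 16 = 146
RR6 = 146 / D = 0.601
D = 146 / 0.601 = 242.9
Rest of base = 226
other non-interview (eligible) = 242.9 − 226 ≈ 17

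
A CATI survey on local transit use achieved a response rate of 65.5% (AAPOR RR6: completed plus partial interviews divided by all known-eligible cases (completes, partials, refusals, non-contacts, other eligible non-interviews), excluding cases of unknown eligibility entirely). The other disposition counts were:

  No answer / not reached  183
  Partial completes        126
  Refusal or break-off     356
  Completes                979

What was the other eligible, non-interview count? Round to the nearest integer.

Num = 979 + 126 = 1105
RR6 = 1105 / D = 0.655
D = 1105 / 0.655 = 1687.0
Rest of base = 1644
other eligible, non-interview = 1687.0 − 1644 ≈ 43

43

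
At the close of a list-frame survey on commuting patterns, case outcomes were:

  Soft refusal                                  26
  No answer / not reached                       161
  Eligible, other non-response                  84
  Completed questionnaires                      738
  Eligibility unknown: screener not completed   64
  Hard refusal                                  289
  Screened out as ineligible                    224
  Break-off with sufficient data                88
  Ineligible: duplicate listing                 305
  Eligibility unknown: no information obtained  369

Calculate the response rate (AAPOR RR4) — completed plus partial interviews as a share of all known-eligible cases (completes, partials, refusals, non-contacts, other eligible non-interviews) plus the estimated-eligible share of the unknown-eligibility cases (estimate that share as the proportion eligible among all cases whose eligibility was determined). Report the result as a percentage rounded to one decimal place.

Refused = 289 + 26 = 315
Unknown if eligible = 64 + 369 = 433
Out of scope = 224 + 305 = 529
Numerator → 738 + 88 = 826
Known eligible → 738 + 88 + 315 + 161 + 84 = 1386
e = 1386 / (1386 + 529) = 1386 / 1915 = 0.7238
Estimated eligible among unknowns → 0.7238 × 433 = 313.41
Base → 1386 + 313.41 = 1699.41
RR4 = 826 / 1699.41 = 0.4861

48.6%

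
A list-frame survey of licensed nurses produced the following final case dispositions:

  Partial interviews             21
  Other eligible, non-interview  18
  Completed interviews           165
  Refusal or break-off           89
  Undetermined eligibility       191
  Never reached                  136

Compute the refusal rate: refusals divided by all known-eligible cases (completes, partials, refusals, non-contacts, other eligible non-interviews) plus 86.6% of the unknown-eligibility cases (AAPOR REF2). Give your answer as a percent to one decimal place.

15.0%

Numerator: 89
Determined eligible: 165 + 21 + 89 + 136 + 18 = 429
Eligible share of unknowns: 0.8660 × 191 = 165.41
Denom: 429 + 165.41 = 594.41
REF2 = 89 / 594.41 = 0.1497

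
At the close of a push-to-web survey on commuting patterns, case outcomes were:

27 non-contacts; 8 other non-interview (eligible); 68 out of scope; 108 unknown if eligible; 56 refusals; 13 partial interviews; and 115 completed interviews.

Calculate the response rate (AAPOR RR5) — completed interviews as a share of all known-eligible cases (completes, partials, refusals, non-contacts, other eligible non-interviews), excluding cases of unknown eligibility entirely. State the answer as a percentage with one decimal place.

52.5%

Numerator → 115
Denominator → 115 + 13 + 56 + 27 + 8 = 219
RR5 = 115 / 219 = 0.5251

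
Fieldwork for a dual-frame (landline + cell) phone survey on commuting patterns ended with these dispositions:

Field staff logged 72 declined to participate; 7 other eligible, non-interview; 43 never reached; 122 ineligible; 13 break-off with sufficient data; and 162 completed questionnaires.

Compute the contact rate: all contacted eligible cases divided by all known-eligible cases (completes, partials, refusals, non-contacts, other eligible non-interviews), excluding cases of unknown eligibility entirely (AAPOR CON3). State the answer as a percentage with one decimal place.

85.5%

Num = 162 + 13 + 72 + 7 = 254
Base = 162 + 13 + 72 + 43 + 7 = 297
CON3 = 254 / 297 = 0.8552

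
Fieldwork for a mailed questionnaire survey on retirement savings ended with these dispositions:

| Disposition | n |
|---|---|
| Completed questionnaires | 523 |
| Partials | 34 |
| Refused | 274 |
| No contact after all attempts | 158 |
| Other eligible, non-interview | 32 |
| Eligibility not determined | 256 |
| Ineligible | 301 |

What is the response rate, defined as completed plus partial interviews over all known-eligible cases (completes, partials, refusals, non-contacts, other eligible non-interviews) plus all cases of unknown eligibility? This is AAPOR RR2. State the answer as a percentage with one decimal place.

Numerator = 523 + 34 = 557
Denom = 523 + 34 + 274 + 158 + 32 + 256 = 1277
RR2 = 557 / 1277 = 0.4362

43.6%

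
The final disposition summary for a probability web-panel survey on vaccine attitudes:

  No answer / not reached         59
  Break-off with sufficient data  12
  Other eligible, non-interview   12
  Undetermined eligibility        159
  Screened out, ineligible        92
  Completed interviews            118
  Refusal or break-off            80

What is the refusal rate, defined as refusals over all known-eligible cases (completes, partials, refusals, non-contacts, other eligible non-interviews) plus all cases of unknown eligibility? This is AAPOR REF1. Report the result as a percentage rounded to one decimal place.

Num: 80
Denominator: 118 + 12 + 80 + 59 + 12 + 159 = 440
REF1 = 80 / 440 = 0.1818

18.2%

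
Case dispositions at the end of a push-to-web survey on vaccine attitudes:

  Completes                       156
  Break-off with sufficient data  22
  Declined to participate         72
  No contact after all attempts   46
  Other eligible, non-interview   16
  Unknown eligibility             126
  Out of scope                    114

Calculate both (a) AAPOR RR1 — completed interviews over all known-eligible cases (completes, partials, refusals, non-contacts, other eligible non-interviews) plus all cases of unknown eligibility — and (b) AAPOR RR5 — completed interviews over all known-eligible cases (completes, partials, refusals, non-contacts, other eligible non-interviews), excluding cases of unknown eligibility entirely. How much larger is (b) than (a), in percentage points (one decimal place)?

14.4

Num: 156
Denominator: 156 + 22 + 72 + 46 + 16 + 126 = 438
RR1 = 156 / 438 = 0.3562
Denominator: 156 + 22 + 72 + 46 + 16 = 312
RR5 = 156 / 312 = 0.5000
Difference = 50.00 − 35.62 = 14.38 percentage points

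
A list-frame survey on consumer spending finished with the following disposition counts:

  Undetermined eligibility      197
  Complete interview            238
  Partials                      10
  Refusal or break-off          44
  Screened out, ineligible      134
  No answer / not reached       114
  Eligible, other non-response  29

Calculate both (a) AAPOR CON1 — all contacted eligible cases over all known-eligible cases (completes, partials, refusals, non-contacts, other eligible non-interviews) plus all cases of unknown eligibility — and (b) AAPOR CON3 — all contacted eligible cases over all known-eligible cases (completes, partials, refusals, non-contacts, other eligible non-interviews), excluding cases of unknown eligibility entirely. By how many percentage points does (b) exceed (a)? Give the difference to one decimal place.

Num: 238 + 10 + 44 + 29 = 321
Denominator: 238 + 10 + 44 + 114 + 29 + 197 = 632
CON1 = 321 / 632 = 0.5079
Denominator: 238 + 10 + 44 + 114 + 29 = 435
CON3 = 321 / 435 = 0.7379
Difference = 73.79 − 50.79 = 23.00 percentage points

23.0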